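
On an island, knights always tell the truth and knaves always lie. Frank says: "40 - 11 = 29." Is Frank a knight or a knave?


Statement: "40 - 11 = 29."
Actual: 40 - 11 = 29
Claimed: 29
Statement is TRUE → Frank tells the truth → Knight

Knight


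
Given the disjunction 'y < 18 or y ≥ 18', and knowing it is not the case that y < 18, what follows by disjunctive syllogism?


Disjunctive syllogism: P ∨ Q, ¬P ⊢ Q
Disjunction: y < 18 ∨ y ≥ 18
We know it is not the case that y < 18.
By disjunctive syllogism, the other disjunct must be true.

y ≥ 18


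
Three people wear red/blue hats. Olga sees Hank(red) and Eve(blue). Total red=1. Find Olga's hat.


Total red = 1, seen red = 1
Own red = 1 - 1 = 0
Olga's hat is blue.

blue


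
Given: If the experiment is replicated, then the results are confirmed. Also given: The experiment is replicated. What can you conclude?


Modus ponens: P → Q, P ⊢ Q
P: the experiment is replicated
Q: the results are confirmed
We have P → Q and P is true.
By modus ponens, Q must be true.

The results are confirmed


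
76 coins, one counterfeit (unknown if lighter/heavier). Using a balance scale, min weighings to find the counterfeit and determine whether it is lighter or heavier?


Let n = 76. 152 possibilities (n coins × lighter/heavier); each weighing has 3 outcomes.
Bound for k weighings: say the first weighing puts j coins on each pan. If it tips, the 2j weighed coins remain suspects (each with a known direction) and k-1 weighings give 3^(k-1) outcomes; 3^(k-1) is odd, so 2j ≤ 3^(k-1) - 1. If it balances, the n - 2j unweighed coins remain with direction unknown: 2(n - 2j) ≤ 3^(k-1) - 1 by the same parity argument. Adding, n ≤ (3^(k-1) - 1) + (3^(k-1) - 1)/2 = (3^k - 3)/2, and the classical three-group strategy achieves this (3 coins in 2 weighings, 12 in 3, 39 in 4, 120 in 5).
So we need the smallest k with (3^k - 3)/2 ≥ 76.
k = 4: (3^4 - 3)/2 = 39 < 76 ✗
k = 5: (3^5 - 3)/2 = 120 ≥ 76 ✓

5


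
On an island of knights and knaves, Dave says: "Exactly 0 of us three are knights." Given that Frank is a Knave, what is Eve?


Dave claims exactly 0 knights among Dave, Frank, Eve.
Given: Frank is a Knave.

Case 1: Dave is a Knight (tells truth)
  Then exactly 0 of the three are knights.
  Counting Dave, Frank: 1 knight(s) so far. Need -1 more → impossible.
Case 2: Dave is a Knave (lies)
  Then the count is NOT 0.
  If Eve = Knave, count = 0 = 0 → claim would be true, contradicts lie.
  If Eve = Knight, count = 1 ≠ 0 → lie confirmed ✓

Eve is a Knight.

Knight


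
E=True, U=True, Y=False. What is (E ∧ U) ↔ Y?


E = True, U = True, Y = False
Expression: (E ∧ U) ↔ Y
Step 1: E ∧ U = True AND True = True
Step 2: (True) ↔ Y = (True iff False) = False

False


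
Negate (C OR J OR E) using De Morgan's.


De Morgan's law: ¬(P ∨ Q ∨ R) ≡ ¬P ∧ ¬Q ∧ ¬R
¬(C ∨ J ∨ E) = ¬C ∧ ¬J ∧ ¬E

¬C ∧ ¬J ∧ ¬E


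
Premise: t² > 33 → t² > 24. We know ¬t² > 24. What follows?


Modus tollens: P → Q, ¬Q ⊢ ¬P
P: t² > 33
Q: t² > 24
We have P → Q and Q is false.
By modus tollens, P must be false.

It is not the case that t² > 33


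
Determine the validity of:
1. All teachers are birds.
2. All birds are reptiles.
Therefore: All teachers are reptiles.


Premise 1: All teachers are birds.
Premise 2: All birds are reptiles.
Conclusion: All teachers are reptiles.
Barbara syllogism (AAA-1): All A are B, All B are C → All A are C.
Middle term (birds) distributed in premise 2.

Valid


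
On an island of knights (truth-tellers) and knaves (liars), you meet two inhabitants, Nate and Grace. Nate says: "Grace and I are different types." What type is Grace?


Nate says: "Grace and I are different types."
Case 1: Nate is a Knight (truth-teller)
  Statement is true → they ARE different → Grace is a Knave
Case 2: Nate is a Knave (liar)
  Statement is false → they are NOT different → Grace is a Knave
In both cases, Grace is a Knave.

Knave


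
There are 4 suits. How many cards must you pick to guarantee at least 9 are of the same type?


Pigeonhole: to guarantee k in one of n categories, need (k-1)×n + 1.
k = 9, n = 4
Minimum = (9-1) × 4 + 1 = 8 × 4 + 1

33


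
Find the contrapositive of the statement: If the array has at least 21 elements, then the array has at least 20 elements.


Original: If the array has at least 21 elements, then the array has at least 20 elements
Contrapositive: If ¬Q, then ¬P
Negate Q: not (the array has at least 20 elements)
Negate P: not (the array has at least 21 elements)

If not (the array has at least 20 elements), then not (the array has at least 21 elements).


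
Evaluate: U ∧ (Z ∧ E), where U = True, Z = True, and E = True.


U = True, Z = True, E = True
Step 1: Z ∧ E = True AND True = True
Step 2: U ∧ True = True AND True = True
AND is true only when ALL operands are true.

True


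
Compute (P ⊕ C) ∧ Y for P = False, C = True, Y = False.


P = False, C = True, Y = False
Step 1: P ⊕ C = False XOR True = True
Step 2: True ∧ Y = True AND False = False
XOR true when exactly one of P,C is true; then AND with Y.

False


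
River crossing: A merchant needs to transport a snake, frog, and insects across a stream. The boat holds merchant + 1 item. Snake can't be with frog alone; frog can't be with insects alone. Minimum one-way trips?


1. merchant+frog → 2. merchant ← 3. merchant+snake → 4. merchant+frog ← 5. merchant+insects → 6. merchant ← 7. merchant+frog →
Minimum trips = 7

7


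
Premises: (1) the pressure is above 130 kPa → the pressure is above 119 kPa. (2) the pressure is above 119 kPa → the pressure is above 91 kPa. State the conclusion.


Hypothetical syllogism: P → Q, Q → R ⊢ P → R
Premise 1: the pressure is above 130 kPa → the pressure is above 119 kPa
Premise 2: the pressure is above 119 kPa → the pressure is above 91 kPa
Chain the implications: the middle term (the pressure is above 119 kPa) links the two.
Conclusion: If the pressure is above 130 kPa, then the pressure is above 91 kPa.

If the pressure is above 130 kPa, then the pressure is above 91 kPa.


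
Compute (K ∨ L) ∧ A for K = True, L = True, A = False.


K = True, L = True, A = False
Step 1: K ∨ L = True OR True = True
Step 2: True ∧ A = True AND False = False
OR is true when at least one operand is true; AND requires both.

False


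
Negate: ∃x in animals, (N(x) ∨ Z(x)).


Original: ∃x (N(x) ∨ Z(x))
Rule: ¬∀→∃, ¬∃→∀, negate predicate.
Negation: ∀x (¬N(x) ∧ ¬Z(x))

∀x (¬N(x) ∧ ¬Z(x))


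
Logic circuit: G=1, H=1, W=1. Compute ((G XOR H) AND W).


G XOR H = 1^1 = 0
0 AND 1 = 0

0


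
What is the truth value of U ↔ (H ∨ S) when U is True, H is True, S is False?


U = True, H = True, S = False
Step 1: H ∨ S = True OR False = True
Step 2: U ↔ (True): true when both sides have same truth value.
Result: True ↔ True = True

True


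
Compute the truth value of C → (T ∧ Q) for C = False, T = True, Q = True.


C = False, T = True, Q = True
Step 1: T ∧ Q = True AND True = True
Step 2: C → (True): false only when C=True and consequent=False.
Result: True

True


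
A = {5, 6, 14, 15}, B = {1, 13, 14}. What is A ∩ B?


A = {5, 6, 14, 15}
B = {1, 13, 14}
Operation: intersection
Elements in both: 14

{14}


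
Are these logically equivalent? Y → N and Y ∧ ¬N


Expression 1: Y → N
Expression 2: Y ∧ ¬N
Truth table (Y N | Expr1 Expr2):
  T T |   T     F   ← differ
  T F |   F     T   ← differ
  F T |   T     F   ← differ
  F F |   T     F   ← differ
Counterexample: Y=T, N=T gives Expr1 = T but Expr2 = F, so the expressions are NOT logically equivalent.

No


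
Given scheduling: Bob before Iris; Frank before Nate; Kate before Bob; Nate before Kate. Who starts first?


Constraints: Bob before Iris; Frank before Nate; Kate before Bob; Nate before Kate
The first task can have nothing scheduled before it, so it must never appear on the right of a 'before'.
Tasks appearing after some 'before': Iris, Nate, Bob, Kate.
The only task not in that list is Frank → it is first.

Frank


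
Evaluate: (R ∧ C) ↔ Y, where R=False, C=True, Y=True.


R = False, C = True, Y = True
Expression: (R ∧ C) ↔ Y
Step 1: R ∧ C = False AND True = False
Step 2: (False) ↔ Y = (False iff True) = False

False


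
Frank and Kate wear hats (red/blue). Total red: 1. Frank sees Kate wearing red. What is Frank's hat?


Total red = 1, Kate = red
Red accounted for: 1
Remaining for Frank: 0
Frank's hat is blue.

blue


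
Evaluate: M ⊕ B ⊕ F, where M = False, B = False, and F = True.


M = False, B = False, F = True
Step 1: M ⊕ B = False XOR False = False
Step 2: False ⊕ F = False XOR True = True
XOR is true when an odd number of operands are true.

True


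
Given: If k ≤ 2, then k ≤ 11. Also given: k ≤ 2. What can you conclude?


Modus ponens: P → Q, P ⊢ Q
P: k ≤ 2
Q: k ≤ 11
We have P → Q and P is true.
By modus ponens, Q must be true.

k ≤ 11


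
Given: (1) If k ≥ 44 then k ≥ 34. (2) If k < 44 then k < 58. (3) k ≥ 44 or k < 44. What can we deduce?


Constructive dilemma: (P → Q) ∧ (R → S), P ∨ R ⊢ Q ∨ S
Premise 1: k ≥ 44 → k ≥ 34
Premise 2: k < 44 → k < 58
Premise 3: k ≥ 44 ∨ k < 44
Case 1: Assuming k ≥ 44, then by Premise 1, k ≥ 34.
Case 2: Assuming k < 44, then by Premise 2, k < 58.
Since one of k ≥ 44 or k < 44 must hold, we get k ≥ 34 or k < 58.

k ≥ 34 or k < 58.


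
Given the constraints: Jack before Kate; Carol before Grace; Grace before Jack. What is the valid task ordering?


Constraints: Jack before Kate; Carol before Grace; Grace before Jack
Method: repeatedly schedule the remaining task that has no remaining task required before it.
  Step 1: remaining {Grace, Kate, Carol, Jack}; every task except Carol still has a predecessor pending → schedule Carol.
  Step 2: remaining {Grace, Kate, Jack}; every task except Grace still has a predecessor pending → schedule Grace.
  Step 3: remaining {Kate, Jack}; every task except Jack still has a predecessor pending → schedule Jack.
  Step 4: only Kate remains → schedule Kate.
Resulting order:

Carol → Grace → Jack → Kate


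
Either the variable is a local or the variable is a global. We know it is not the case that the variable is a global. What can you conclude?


Disjunctive syllogism: P ∨ Q, ¬P ⊢ Q
Disjunction: the variable is a local ∨ the variable is a global
We know it is not the case that the variable is a global.
By disjunctive syllogism, the other disjunct must be true.

The variable is a local


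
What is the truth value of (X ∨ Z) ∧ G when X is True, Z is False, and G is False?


X = True, Z = False, G = False
Step 1: X ∨ Z = True OR False = True
Step 2: True ∧ G = True AND False = False
OR is true when at least one operand is true; AND requires both.

False


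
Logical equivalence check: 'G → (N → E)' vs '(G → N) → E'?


Expression 1: G → (N → E)
Expression 2: (G → N) → E
Truth table (G N E | Expr1 Expr2):
  T T T |   T     T
  T T F |   F     F
  T F T |   T     T
  T F F |   T     T
  F T T |   T     T
  F T F |   T     F   ← differ
  F F T |   T     T
  F F F |   T     F   ← differ
Counterexample: G=F, N=T, E=F gives Expr1 = T but Expr2 = F, so the expressions are NOT logically equivalent.

No


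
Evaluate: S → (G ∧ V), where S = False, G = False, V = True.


S = False, G = False, V = True
Step 1: G ∧ V = False AND True = False
Step 2: S → (False): false only when S=True and consequent=False.
Result: True

True


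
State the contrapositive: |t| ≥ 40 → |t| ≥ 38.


Original: If |t| ≥ 40, then |t| ≥ 38
Contrapositive: If ¬Q, then ¬P
Negate Q: not (|t| ≥ 38)
Negate P: not (|t| ≥ 40)

If not (|t| ≥ 38), then not (|t| ≥ 40).


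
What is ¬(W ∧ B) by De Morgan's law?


De Morgan's law: ¬(P ∧ Q) ≡ ¬P ∨ ¬Q
¬(W ∧ B) = ¬W ∨ ¬B

¬W ∨ ¬B


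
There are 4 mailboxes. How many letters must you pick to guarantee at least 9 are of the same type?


Pigeonhole: to guarantee k in one of n categories, need (k-1)×n + 1.
k = 9, n = 4
Minimum = (9-1) × 4 + 1 = 8 × 4 + 1

33


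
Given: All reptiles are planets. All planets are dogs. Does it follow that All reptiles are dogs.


Premise 1: All reptiles are planets.
Premise 2: All planets are dogs.
Conclusion: All reptiles are dogs.
Barbara syllogism (AAA-1): All A are B, All B are C → All A are C.
Middle term (planets) distributed in premise 2.

Valid


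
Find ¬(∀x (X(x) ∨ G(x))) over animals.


Original: ∀x (X(x) ∨ G(x))
Rule: ¬∀→∃, ¬∃→∀, negate predicate.
Negation: ∃x (¬X(x) ∧ ¬G(x))

∃x (¬X(x) ∧ ¬G(x))


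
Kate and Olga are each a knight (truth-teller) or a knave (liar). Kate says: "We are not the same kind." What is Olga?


Kate says: "We are not the same kind."
Case 1: Kate is a Knight (truth-teller)
  Statement is true → they ARE different → Olga is a Knave
Case 2: Kate is a Knave (liar)
  Statement is false → they are NOT different → Olga is a Knave
In both cases, Olga is a Knave.

Knave


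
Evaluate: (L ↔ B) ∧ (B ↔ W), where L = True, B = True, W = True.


L = True, B = True, W = True
Step 1: L ↔ B is true when L and B have the same value. Result: True
Step 2: B ↔ W is true when B and W have the same value. Result: True
Step 3: True ∧ True = True

True


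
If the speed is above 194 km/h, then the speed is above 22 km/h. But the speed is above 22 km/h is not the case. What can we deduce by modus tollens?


Modus tollens: P → Q, ¬Q ⊢ ¬P
P: the speed is above 194 km/h
Q: the speed is above 22 km/h
We have P → Q and Q is false.
By modus tollens, P must be false.

It is not the case that the speed is above 194 km/h


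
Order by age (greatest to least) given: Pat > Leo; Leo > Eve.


Constraints: Pat > Leo; Leo > Eve
Method: at each step, the next-highest is the one remaining person who never appears on the smaller side of a constraint between remaining people.
  Step 1: remaining {Pat, Leo, Eve}; on the smaller side: {Leo, Eve} → Pat is next (Pat > Leo).
  Step 2: remaining {Leo, Eve}; on the smaller side: {Eve} → Leo is next (Leo > Eve).
  Step 3: only Eve remains → lowest.
Final ranking (highest to lowest):

Pat > Leo > Eve


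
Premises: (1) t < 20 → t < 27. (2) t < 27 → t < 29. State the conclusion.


Hypothetical syllogism: P → Q, Q → R ⊢ P → R
Premise 1: t < 20 → t < 27
Premise 2: t < 27 → t < 29
Chain the implications: the middle term (t < 27) links the two.
Conclusion: If t < 20, then t < 29.

If t < 20, then t < 29.


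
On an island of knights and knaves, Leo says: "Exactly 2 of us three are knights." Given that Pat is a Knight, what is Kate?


Leo claims exactly 2 knights among Leo, Pat, Kate.
Given: Pat is a Knight.

Case 1: Leo is a Knight (tells truth)
  Then exactly 2 of the three are knights.
  Counting Leo, Pat: 2 knight(s) so far. Need 0 more → Kate = Knave.
Case 2: Leo is a Knave (lies)
  Then the count is NOT 2.
  If Kate = Knight, count = 2 = 2 → claim would be true, contradicts lie.
  If Kate = Knave, count = 1 ≠ 2 → lie confirmed ✓

Kate is a Knave.

Knave


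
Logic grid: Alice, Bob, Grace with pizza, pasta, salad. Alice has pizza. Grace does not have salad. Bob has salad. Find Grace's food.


From clues:
  Alice → pizza
  Bob → salad
By elimination, Grace gets the remaining.

pasta


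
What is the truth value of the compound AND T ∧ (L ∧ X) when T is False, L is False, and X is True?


T = False, L = False, X = True
Step 1: L ∧ X = False AND True = False
Step 2: T ∧ False = False AND False = False
AND is true only when ALL operands are true.

False


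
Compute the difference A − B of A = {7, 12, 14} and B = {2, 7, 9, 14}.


A = {7, 12, 14}
B = {2, 7, 9, 14}
Operation: difference A − B
In A but not B: 12

{12}


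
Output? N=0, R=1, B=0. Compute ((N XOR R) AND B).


N XOR R = 0^1 = 1
1 AND 0 = 0

0


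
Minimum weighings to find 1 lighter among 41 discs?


Each weighing has 3 outcomes (left heavy / balance / right heavy), so k weighings distinguish at most 3^k cases; splitting into three near-equal groups achieves this.
Need 3^k ≥ 41: 3^3 = 27 < 41 ≤ 3^4 = 81
k = ⌈log₃(41)⌉ = 4

4


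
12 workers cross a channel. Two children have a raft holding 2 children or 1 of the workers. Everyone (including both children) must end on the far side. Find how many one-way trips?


Per crossing of one of the workers: children→, one←, one of the workers→, one← = 4 trips
12 × 4 = 48, + 1 final children→ = 49
Minimum trips = 49

49


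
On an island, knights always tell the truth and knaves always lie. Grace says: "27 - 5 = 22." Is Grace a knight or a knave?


Statement: "27 - 5 = 22."
Actual: 27 - 5 = 22
Claimed: 22
Statement is TRUE → Grace tells the truth → Knight

Knight


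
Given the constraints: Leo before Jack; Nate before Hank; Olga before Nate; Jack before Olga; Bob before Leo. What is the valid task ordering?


Constraints: Leo before Jack; Nate before Hank; Olga before Nate; Jack before Olga; Bob before Leo
Method: repeatedly schedule the remaining task that has no remaining task required before it.
  Step 1: remaining {Olga, Nate, Bob, Hank, Leo, Jack}; every task except Bob still has a predecessor pending → schedule Bob.
  Step 2: remaining {Olga, Nate, Hank, Leo, Jack}; every task except Leo still has a predecessor pending → schedule Leo.
  Step 3: remaining {Olga, Nate, Hank, Jack}; every task except Jack still has a predecessor pending → schedule Jack.
  Step 4: remaining {Olga, Nate, Hank}; every task except Olga still has a predecessor pending → schedule Olga.
  Step 5: remaining {Nate, Hank}; every task except Nate still has a predecessor pending → schedule Nate.
  Step 6: only Hank remains → schedule Hank.
Resulting order:

Bob → Leo → Jack → Olga → Nate → Hank


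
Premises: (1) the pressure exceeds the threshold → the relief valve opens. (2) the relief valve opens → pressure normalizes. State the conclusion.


Hypothetical syllogism: P → Q, Q → R ⊢ P → R
Premise 1: the pressure exceeds the threshold → the relief valve opens
Premise 2: the relief valve opens → pressure normalizes
Chain the implications: the middle term (the relief valve opens) links the two.
Conclusion: If the pressure exceeds the threshold, then pressure normalizes.

If the pressure exceeds the threshold, then pressure normalizes.


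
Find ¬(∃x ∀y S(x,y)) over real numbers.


Original: ∃x ∀y S(x,y)
Rule: ¬∀→∃, ¬∃→∀, negate predicate.
Negation: ∀x ∃y ¬S(x,y)

∀x ∃y ¬S(x,y)


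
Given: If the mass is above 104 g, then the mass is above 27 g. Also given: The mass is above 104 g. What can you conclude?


Modus ponens: P → Q, P ⊢ Q
P: the mass is above 104 g
Q: the mass is above 27 g
We have P → Q and P is true.
By modus ponens, Q must be true.

The mass is above 27 g


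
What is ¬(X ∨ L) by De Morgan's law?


De Morgan's law: ¬(P ∨ Q) ≡ ¬P ∧ ¬Q
¬(X ∨ L) = ¬X ∧ ¬L

¬X ∧ ¬L


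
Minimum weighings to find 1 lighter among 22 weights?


Each weighing has 3 outcomes (left heavy / balance / right heavy), so k weighings distinguish at most 3^k cases; splitting into three near-equal groups achieves this.
Need 3^k ≥ 22: 3^2 = 9 < 22 ≤ 3^3 = 27
k = ⌈log₃(22)⌉ = 3

3


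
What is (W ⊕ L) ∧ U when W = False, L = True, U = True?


W = False, L = True, U = True
Step 1: W ⊕ L = False XOR True = True
Step 2: True ∧ U = True AND True = True
XOR true when exactly one of W,L is true; then AND with U.

True


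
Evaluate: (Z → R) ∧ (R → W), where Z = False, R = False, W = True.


Z = False, R = False, W = True
Step 1: Z → R is false only when Z=True and R=False. Result: True
Step 2: R → W is false only when R=True and W=False. Result: True
Step 3: True ∧ True = True

True


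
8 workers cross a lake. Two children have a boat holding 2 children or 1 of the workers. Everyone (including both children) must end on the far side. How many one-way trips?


Per crossing of one of the workers: children→, one←, one of the workers→, one← = 4 trips
8 × 4 = 32, + 1 final children→ = 33
Minimum trips = 33

33


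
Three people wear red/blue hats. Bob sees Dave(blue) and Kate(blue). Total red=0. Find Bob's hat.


Total red = 0, seen red = 0
Own red = 0 - 0 = 0
Bob's hat is blue.

blue


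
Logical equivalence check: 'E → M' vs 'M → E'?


Expression 1: E → M
Expression 2: M → E
Truth table (E M | Expr1 Expr2):
  T T |   T     T
  T F |   F     T   ← differ
  F T |   T     F   ← differ
  F F |   T     T
Counterexample: E=T, M=F gives Expr1 = F but Expr2 = T, so the expressions are NOT logically equivalent.

No


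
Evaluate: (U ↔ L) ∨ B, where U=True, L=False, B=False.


U = True, L = False, B = False
Expression: (U ↔ L) ∨ B
Step 1: U ↔ L = (True iff False) (true when values match) = False
Step 2: (False) ∨ B = False OR False = False

False


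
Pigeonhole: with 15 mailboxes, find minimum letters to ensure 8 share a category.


Pigeonhole: to guarantee k in one of n categories, need (k-1)×n + 1.
k = 8, n = 15
Minimum = (8-1) × 15 + 1 = 7 × 15 + 1

106


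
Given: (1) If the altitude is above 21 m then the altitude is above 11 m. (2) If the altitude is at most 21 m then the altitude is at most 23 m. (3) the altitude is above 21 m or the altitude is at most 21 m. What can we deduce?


Constructive dilemma: (P → Q) ∧ (R → S), P ∨ R ⊢ Q ∨ S
Premise 1: the altitude is above 21 m → the altitude is above 11 m
Premise 2: the altitude is at most 21 m → the altitude is at most 23 m
Premise 3: the altitude is above 21 m ∨ the altitude is at most 21 m
Case 1: Assuming the altitude is above 21 m, then by Premise 1, the altitude is above 11 m.
Case 2: Assuming the altitude is at most 21 m, then by Premise 2, the altitude is at most 23 m.
Since one of the altitude is above 21 m or the altitude is at most 21 m must hold, we get the altitude is above 11 m or the altitude is at most 23 m.

The altitude is above 11 m or the altitude is at most 23 m.


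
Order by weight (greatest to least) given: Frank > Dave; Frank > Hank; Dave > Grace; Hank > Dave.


Constraints: Frank > Dave; Frank > Hank; Dave > Grace; Hank > Dave
Method: at each step, the next-highest is the one remaining person who never appears on the smaller side of a constraint between remaining people.
  Step 1: remaining {Grace, Frank, Dave, Hank}; on the smaller side: {Grace, Dave, Hank} → Frank is next (Frank > Dave; Frank > Hank).
  Step 2: remaining {Grace, Dave, Hank}; on the smaller side: {Grace, Dave} → Hank is next (Hank > Dave).
  Step 3: remaining {Grace, Dave}; on the smaller side: {Grace} → Dave is next (Dave > Grace).
  Step 4: only Grace remains → lowest.
Final ranking (highest to lowest):

Frank > Hank > Dave > Grace


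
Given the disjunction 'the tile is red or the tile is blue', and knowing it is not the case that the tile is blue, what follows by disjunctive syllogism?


Disjunctive syllogism: P ∨ Q, ¬P ⊢ Q
Disjunction: the tile is red ∨ the tile is blue
We know it is not the case that the tile is blue.
By disjunctive syllogism, the other disjunct must be true.

The tile is red


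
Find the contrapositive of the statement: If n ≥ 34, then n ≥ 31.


Original: If n ≥ 34, then n ≥ 31
Contrapositive: If ¬Q, then ¬P
Negate Q: not (n ≥ 31)
Negate P: not (n ≥ 34)

If not (n ≥ 31), then not (n ≥ 34).


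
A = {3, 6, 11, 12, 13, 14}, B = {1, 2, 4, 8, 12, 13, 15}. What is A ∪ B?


A = {3, 6, 11, 12, 13, 14}
B = {1, 2, 4, 8, 12, 13, 15}
Operation: union
All elements combined: 1, 2, 3, 4, 6, 8, 11, 12, 13, 14, 15

{1, 2, 3, 4, 6, 8, 11, 12, 13, 14, 15}


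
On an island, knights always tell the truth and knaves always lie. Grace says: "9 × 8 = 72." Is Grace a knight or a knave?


Statement: "9 × 8 = 72."
Actual: 9 × 8 = 72
Claimed: 72
Statement is TRUE → Grace tells the truth → Knight

Knight


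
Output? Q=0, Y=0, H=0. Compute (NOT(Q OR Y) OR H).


Q OR Y = 0
NOT(0) = 1
1 OR 0 = 1

1


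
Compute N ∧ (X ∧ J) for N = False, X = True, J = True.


N = False, X = True, J = True
Step 1: X ∧ J = True AND True = True
Step 2: N ∧ True = False AND True = False
AND is true only when ALL operands are true.

False


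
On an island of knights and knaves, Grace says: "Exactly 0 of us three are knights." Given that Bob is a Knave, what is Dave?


Grace claims exactly 0 knights among Grace, Bob, Dave.
Given: Bob is a Knave.

Case 1: Grace is a Knight (tells truth)
  Then exactly 0 of the three are knights.
  Counting Grace, Bob: 1 knight(s) so far. Need -1 more → impossible.
Case 2: Grace is a Knave (lies)
  Then the count is NOT 0.
  If Dave = Knave, count = 0 = 0 → claim would be true, contradicts lie.
  If Dave = Knight, count = 1 ≠ 0 → lie confirmed ✓

Dave is a Knight.

Knight


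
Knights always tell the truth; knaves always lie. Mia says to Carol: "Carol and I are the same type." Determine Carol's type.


Mia says: "Carol and I are the same type."
Case 1: Mia is a Knight (truth-teller)
  Statement is true → they ARE the same → Carol is also a Knight
Case 2: Mia is a Knave (liar)
  Statement is false → they are NOT the same → Carol is a Knight
In both cases, Carol is a Knight.

Knight


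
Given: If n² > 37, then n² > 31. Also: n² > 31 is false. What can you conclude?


Modus tollens: P → Q, ¬Q ⊢ ¬P
P: n² > 37
Q: n² > 31
We have P → Q and Q is false.
By modus tollens, P must be false.

It is not the case that n² > 37


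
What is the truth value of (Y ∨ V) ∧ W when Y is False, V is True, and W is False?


Y = False, V = True, W = False
Step 1: Y ∨ V = False OR True = True
Step 2: True ∧ W = True AND False = False
OR is true when at least one operand is true; AND requires both.

False


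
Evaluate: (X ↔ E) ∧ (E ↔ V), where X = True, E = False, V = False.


X = True, E = False, V = False
Step 1: X ↔ E is true when X and E have the same value. Result: False
Step 2: E ↔ V is true when E and V have the same value. Result: True
Step 3: False ∧ True = False

False


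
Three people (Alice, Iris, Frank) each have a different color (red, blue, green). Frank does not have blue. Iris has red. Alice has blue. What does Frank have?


From clues:
  Alice → blue
  Iris → red
By elimination, Frank gets the remaining.

green


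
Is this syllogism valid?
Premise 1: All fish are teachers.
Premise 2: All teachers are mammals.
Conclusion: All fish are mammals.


Premise 1: All fish are teachers.
Premise 2: All teachers are mammals.
Conclusion: All fish are mammals.
Barbara syllogism (AAA-1): All A are B, All B are C → All A are C.
Middle term (teachers) distributed in premise 2.

Valid


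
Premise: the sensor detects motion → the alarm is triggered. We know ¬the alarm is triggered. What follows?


Modus tollens: P → Q, ¬Q ⊢ ¬P
P: the sensor detects motion
Q: the alarm is triggered
We have P → Q and Q is false.
By modus tollens, P must be false.

It is not the case that the sensor detects motion


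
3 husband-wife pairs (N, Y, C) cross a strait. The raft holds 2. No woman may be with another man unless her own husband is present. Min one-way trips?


Label couples N, Y, C (H = husband, W = wife).
Counting alone: 6 people, the raft carries 2 and someone must bring it back, so each round trip nets at most +1 on the far side until the last crossing → at least 9 trips. The jealousy constraint makes 9 impossible; the shortest valid schedule has 11:
1. WN+WY →  (far: WN,WY; near: HN,HY,HC,WC)
2. WN ←       (far: WY; near: HN,HY,HC,WN,WC)
3. WN+WC →  (far: WN,WY,WC; near: HN,HY,HC)
4. WN ←       (far: WY,WC; near: HN,HY,HC,WN)
5. HY+HC →  (far: HY,WY,HC,WC; near: HN,WN)
6. HY+WY ←  (far: HC,WC; near: HN,WN,HY,WY)
7. HN+HY →  (far: HN,HY,HC,WC; near: WN,WY)
8. WC ←       (far: HN,HY,HC; near: WN,WY,WC)
9. WN+WY →  (far: HN,WN,HY,WY,HC; near: WC)
10. HC ←      (far: HN,WN,HY,WY; near: HC,WC)
11. HC+WC → (far: all six; near: empty)
In every state each wife is either with her husband or with no other man.
Minimum trips = 11

11


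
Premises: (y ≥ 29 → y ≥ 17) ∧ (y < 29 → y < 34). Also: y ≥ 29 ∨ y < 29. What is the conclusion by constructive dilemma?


Constructive dilemma: (P → Q) ∧ (R → S), P ∨ R ⊢ Q ∨ S
Premise 1: y ≥ 29 → y ≥ 17
Premise 2: y < 29 → y < 34
Premise 3: y ≥ 29 ∨ y < 29
Case 1: Assuming y ≥ 29, then by Premise 1, y ≥ 17.
Case 2: Assuming y < 29, then by Premise 2, y < 34.
Since one of y ≥ 29 or y < 29 must hold, we get y ≥ 17 or y < 34.

y ≥ 17 or y < 34.


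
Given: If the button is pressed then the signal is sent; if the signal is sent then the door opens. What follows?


Hypothetical syllogism: P → Q, Q → R ⊢ P → R
Premise 1: the button is pressed → the signal is sent
Premise 2: the signal is sent → the door opens
Chain the implications: the middle term (the signal is sent) links the two.
Conclusion: If the button is pressed, then the door opens.

If the button is pressed, then the door opens.


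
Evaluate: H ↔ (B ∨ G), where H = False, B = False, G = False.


H = False, B = False, G = False
Step 1: B ∨ G = False OR False = False
Step 2: H ↔ (False): true when both sides have same truth value.
Result: False ↔ False = True

True


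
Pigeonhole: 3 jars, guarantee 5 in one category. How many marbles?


Pigeonhole: to guarantee k in one of n categories, need (k-1)×n + 1.
k = 5, n = 3
Minimum = (5-1) × 3 + 1 = 4 × 3 + 1

13


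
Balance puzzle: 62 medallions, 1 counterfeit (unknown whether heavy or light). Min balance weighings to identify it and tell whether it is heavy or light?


Let n = 62. 124 possibilities (n medallions × lighter/heavier); each weighing has 3 outcomes.
Bound for k weighings: say the first weighing puts j medallions on each pan. If it tips, the 2j weighed medallions remain suspects (each with a known direction) and k-1 weighings give 3^(k-1) outcomes; 3^(k-1) is odd, so 2j ≤ 3^(k-1) - 1. If it balances, the n - 2j unweighed medallions remain with direction unknown: 2(n - 2j) ≤ 3^(k-1) - 1 by the same parity argument. Adding, n ≤ (3^(k-1) - 1) + (3^(k-1) - 1)/2 = (3^k - 3)/2, and the classical three-group strategy achieves this (3 medallions in 2 weighings, 12 in 3, 39 in 4, 120 in 5).
So we need the smallest k with (3^k - 3)/2 ≥ 62.
k = 4: (3^4 - 3)/2 = 39 < 62 ✗
k = 5: (3^5 - 3)/2 = 120 ≥ 62 ✓

5


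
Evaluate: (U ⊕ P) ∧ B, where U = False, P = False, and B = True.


U = False, P = False, B = True
Step 1: U ⊕ P = False XOR False = False
Step 2: False ∧ B = False AND True = False
XOR true when exactly one of U,P is true; then AND with B.

False


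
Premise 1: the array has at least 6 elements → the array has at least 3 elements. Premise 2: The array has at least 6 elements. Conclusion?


Modus ponens: P → Q, P ⊢ Q
P: the array has at least 6 elements
Q: the array has at least 3 elements
We have P → Q and P is true.
By modus ponens, Q must be true.

The array has at least 3 elements


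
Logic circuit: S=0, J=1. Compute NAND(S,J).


S AND J = 0
NOT(0) = 1

1


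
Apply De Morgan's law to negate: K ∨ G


De Morgan's law: ¬(P ∨ Q) ≡ ¬P ∧ ¬Q
¬(K ∨ G) = ¬K ∧ ¬G

¬K ∧ ¬G


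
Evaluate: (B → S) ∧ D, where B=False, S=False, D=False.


B = False, S = False, D = False
Expression: (B → S) ∧ D
Step 1: B → S = False → False (false only if B=True, S=False) = True
Step 2: (True) ∧ D = True AND False = False

False


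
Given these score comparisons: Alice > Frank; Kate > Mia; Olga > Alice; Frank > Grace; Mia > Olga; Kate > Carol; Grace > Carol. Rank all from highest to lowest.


Constraints: Alice > Frank; Kate > Mia; Olga > Alice; Frank > Grace; Mia > Olga; Kate > Carol; Grace > Carol
Method: at each step, the next-highest is the one remaining person who never appears on the smaller side of a constraint between remaining people.
  Step 1: remaining {Olga, Mia, Alice, Kate, Grace, Frank, Carol}; on the smaller side: {Olga, Mia, Alice, Grace, Frank, Carol} → Kate is next (Kate > Mia; Kate > Carol).
  Step 2: remaining {Olga, Mia, Alice, Grace, Frank, Carol}; on the smaller side: {Olga, Alice, Grace, Frank, Carol} → Mia is next (Mia > Olga).
  Step 3: remaining {Olga, Alice, Grace, Frank, Carol}; on the smaller side: {Alice, Grace, Frank, Carol} → Olga is next (Olga > Alice).
  Step 4: remaining {Alice, Grace, Frank, Carol}; on the smaller side: {Grace, Frank, Carol} → Alice is next (Alice > Frank).
  Step 5: remaining {Grace, Frank, Carol}; on the smaller side: {Grace, Carol} → Frank is next (Frank > Grace).
  Step 6: remaining {Grace, Carol}; on the smaller side: {Carol} → Grace is next (Grace > Carol).
  Step 7: only Carol remains → lowest.
Final ranking (highest to lowest):

Kate > Mia > Olga > Alice > Frank > Grace > Carol


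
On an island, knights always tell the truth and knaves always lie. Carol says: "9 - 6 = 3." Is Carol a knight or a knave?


Statement: "9 - 6 = 3."
Actual: 9 - 6 = 3
Claimed: 3
Statement is TRUE → Carol tells the truth → Knight

Knight


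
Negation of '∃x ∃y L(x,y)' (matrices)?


Original: ∃x ∃y L(x,y)
Rule: ¬∀→∃, ¬∃→∀, negate predicate.
Negation: ∀x ∀y ¬L(x,y)

∀x ∀y ¬L(x,y)


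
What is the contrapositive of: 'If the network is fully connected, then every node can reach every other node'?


Original: If the network is fully connected, then every node can reach every other node
Contrapositive: If ¬Q, then ¬P
Negate Q: not (every node can reach every other node)
Negate P: not (the network is fully connected)

If not (every node can reach every other node), then not (the network is fully connected).


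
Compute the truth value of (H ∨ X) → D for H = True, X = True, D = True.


H = True, X = True, D = True
Step 1: H ∨ X = True OR True = True
Step 2: (True) → D: false only when antecedent=True and D=False.
Result: True

True


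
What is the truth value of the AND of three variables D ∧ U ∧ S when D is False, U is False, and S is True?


D = False, U = False, S = True
Step 1: D ∧ U = False AND False = False
Step 2: (False) ∧ S = (False) AND True = False
AND is true only when ALL operands are true.

False


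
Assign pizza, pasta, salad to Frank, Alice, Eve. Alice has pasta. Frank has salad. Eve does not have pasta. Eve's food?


From clues:
  Alice → pasta
  Frank → salad
By elimination, Eve gets the remaining.

pizza


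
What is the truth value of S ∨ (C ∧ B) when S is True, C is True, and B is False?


S = True, C = True, B = False
Step 1: C ∧ B = True AND False = False
Step 2: S ∨ False = True OR False = True
AND evaluated first (higher precedence); then OR applied.

True


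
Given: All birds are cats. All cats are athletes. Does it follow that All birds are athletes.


Premise 1: All birds are cats.
Premise 2: All cats are athletes.
Conclusion: All birds are athletes.
Barbara syllogism (AAA-1): All A are B, All B are C → All A are C.
Middle term (cats) distributed in premise 2.

Valid


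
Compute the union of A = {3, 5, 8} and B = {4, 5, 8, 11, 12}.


A = {3, 5, 8}
B = {4, 5, 8, 11, 12}
Operation: union
All elements combined: 3, 4, 5, 8, 11, 12

{3, 4, 5, 8, 11, 12}


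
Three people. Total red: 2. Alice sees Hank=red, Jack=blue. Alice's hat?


Total red = 2, seen red = 1
Own red = 2 - 1 = 1
Alice's hat is red.

red


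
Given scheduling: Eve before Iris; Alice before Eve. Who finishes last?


Constraints: Eve before Iris; Alice before Eve
The last task can have nothing scheduled after it, so it must never appear on the left of a 'before'.
Tasks appearing before some other task: Eve, Alice.
The only task not in that list is Iris → it is last.

Iris


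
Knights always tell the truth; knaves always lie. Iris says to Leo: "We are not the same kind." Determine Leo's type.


Iris says: "We are not the same kind."
Case 1: Iris is a Knight (truth-teller)
  Statement is true → they ARE different → Leo is a Knave
Case 2: Iris is a Knave (liar)
  Statement is false → they are NOT different → Leo is a Knave
In both cases, Leo is a Knave.

Knave


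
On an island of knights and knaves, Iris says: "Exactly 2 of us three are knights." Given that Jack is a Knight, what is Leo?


Iris claims exactly 2 knights among Iris, Jack, Leo.
Given: Jack is a Knight.

Case 1: Iris is a Knight (tells truth)
  Then exactly 2 of the three are knights.
  Counting Iris, Jack: 2 knight(s) so far. Need 0 more → Leo = Knave.
Case 2: Iris is a Knave (lies)
  Then the count is NOT 2.
  If Leo = Knight, count = 2 = 2 → claim would be true, contradicts lie.
  If Leo = Knave, count = 1 ≠ 2 → lie confirmed ✓

Leo is a Knave.

Knave


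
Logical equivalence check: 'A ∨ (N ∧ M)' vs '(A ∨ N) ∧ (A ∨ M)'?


Expression 1: A ∨ (N ∧ M)
Expression 2: (A ∨ N) ∧ (A ∨ M)
Truth table (A N M | Expr1 Expr2):
  T T T |   T     T
  T T F |   T     T
  T F T |   T     T
  T F F |   T     T
  F T T |   T     T
  F T F |   F     F
  F F T |   F     F
  F F F |   F     F
All 8 rows agree, so the expressions are logically equivalent.

Yes


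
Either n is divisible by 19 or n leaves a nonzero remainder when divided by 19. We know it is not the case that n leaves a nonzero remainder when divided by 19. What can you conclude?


Disjunctive syllogism: P ∨ Q, ¬P ⊢ Q
Disjunction: n is divisible by 19 ∨ n leaves a nonzero remainder when divided by 19
We know it is not the case that n leaves a nonzero remainder when divided by 19.
By disjunctive syllogism, the other disjunct must be true.

n is divisible by 19


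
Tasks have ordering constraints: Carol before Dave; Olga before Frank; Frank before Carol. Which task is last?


Constraints: Carol before Dave; Olga before Frank; Frank before Carol
The last task can have nothing scheduled after it, so it must never appear on the left of a 'before'.
Tasks appearing before some other task: Carol, Olga, Frank.
The only task not in that list is Dave → it is last.

Dave


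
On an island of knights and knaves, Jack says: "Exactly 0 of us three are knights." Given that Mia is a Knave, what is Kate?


Jack claims exactly 0 knights among Jack, Mia, Kate.
Given: Mia is a Knave.

Case 1: Jack is a Knight (tells truth)
  Then exactly 0 of the three are knights.
  Counting Jack, Mia: 1 knight(s) so far. Need -1 more → impossible.
Case 2: Jack is a Knave (lies)
  Then the count is NOT 0.
  If Kate = Knave, count = 0 = 0 → claim would be true, contradicts lie.
  If Kate = Knight, count = 1 ≠ 0 → lie confirmed ✓

Kate is a Knight.

Knight


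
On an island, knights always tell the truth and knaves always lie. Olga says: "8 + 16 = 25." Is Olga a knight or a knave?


Statement: "8 + 16 = 25."
Actual: 8 + 16 = 24
Claimed: 25
Statement is FALSE → Olga lies → Knave

Knave


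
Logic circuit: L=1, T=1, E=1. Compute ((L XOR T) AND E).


L XOR T = 1^1 = 0
0 AND 1 = 0

0


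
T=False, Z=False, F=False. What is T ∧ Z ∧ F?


T = False, Z = False, F = False
Expression: T ∧ Z ∧ F
Step 1: T ∧ Z = False AND False = False
Step 2: (False) ∧ F = False AND False = False

False


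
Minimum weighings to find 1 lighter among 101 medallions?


Each weighing has 3 outcomes (left heavy / balance / right heavy), so k weighings distinguish at most 3^k cases; splitting into three near-equal groups achieves this.
Need 3^k ≥ 101: 3^4 = 81 < 101 ≤ 3^5 = 243
k = ⌈log₃(101)⌉ = 5

5
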